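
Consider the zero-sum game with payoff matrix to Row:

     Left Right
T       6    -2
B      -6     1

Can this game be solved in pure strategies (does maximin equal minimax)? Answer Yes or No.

Row minima: T → -2, B → -6; maximin = -2.
Column maxima: Left → 6, Right → 1; minimax = 1.
-2 ≠ 1, so no pure-strategy equilibrium exists.

No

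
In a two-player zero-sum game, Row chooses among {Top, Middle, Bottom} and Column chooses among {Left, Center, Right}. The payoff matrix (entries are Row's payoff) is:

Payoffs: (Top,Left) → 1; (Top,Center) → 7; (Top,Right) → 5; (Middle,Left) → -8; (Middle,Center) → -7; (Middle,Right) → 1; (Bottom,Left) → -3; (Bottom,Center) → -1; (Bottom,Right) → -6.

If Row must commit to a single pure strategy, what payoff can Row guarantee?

Row minima: Top → 1, Middle → -8, Bottom → -6.
The best of these is 1.

1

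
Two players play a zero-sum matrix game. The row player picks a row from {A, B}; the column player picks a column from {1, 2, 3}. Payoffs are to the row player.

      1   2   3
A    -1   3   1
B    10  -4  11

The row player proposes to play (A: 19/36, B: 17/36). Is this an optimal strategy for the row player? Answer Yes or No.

Against 1 this mix gives (19/36)·(-1) + (17/36)·10 = 151/36.
Against 2 this mix gives (19/36)·3 + (17/36)·(-4) = -11/36.
Against 3 this mix gives (19/36)·1 + (17/36)·11 = 103/18.
The column player will play 2, holding the row player to -11/36. Shifting weight toward the row that does better against 2 would raise this floor (the equalizing mix achieves 13/9 against both 2 and 1), so the proposed strategy is not optimal.

No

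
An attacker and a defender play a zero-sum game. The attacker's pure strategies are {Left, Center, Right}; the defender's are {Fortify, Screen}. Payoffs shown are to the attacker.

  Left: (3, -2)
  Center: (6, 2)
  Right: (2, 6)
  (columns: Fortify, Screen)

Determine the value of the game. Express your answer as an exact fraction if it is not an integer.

Row minima: Left → -2, Center → 2, Right → 2; maximin = 2.
Column maxima: Fortify → 6, Screen → 6; minimax = 6.
2 ≠ 6, so there is no saddle point; optimal play is mixed.
Left is strictly dominated by Center, so the attacker never plays it.
On the remaining 2×2 (Center, Right vs Fortify, Screen):
Let the attacker play Center with probability p. Expected payoff against Fortify: 6p + 2(1−p) = 4p + 2; against Screen: 2p + 6(1−p) = −4p + 6.
Setting these equal: 4p + 2 = −4p + 6 ⇒ 8p = 4 ⇒ p = 1/2, and the value is (4)·(1/2) + 2 = 4.
For the defender: with q = P(Fortify), equating Center's and Right's payoffs gives 4q + 2 = −4q + 6 ⇒ q = 1/2.

4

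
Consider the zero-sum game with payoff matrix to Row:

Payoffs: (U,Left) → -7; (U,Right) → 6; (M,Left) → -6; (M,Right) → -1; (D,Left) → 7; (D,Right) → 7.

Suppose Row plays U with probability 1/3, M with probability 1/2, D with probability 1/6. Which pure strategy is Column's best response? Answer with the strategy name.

If Column plays Left, Row's expected payoff is (1/3)·(-7) + (1/2)·(-6) + (1/6)·7 = -25/6.
If Column plays Right, Row's expected payoff is (1/3)·6 + (1/2)·(-1) + (1/6)·7 = 8/3.
Column minimizes Row's payoff; the smallest is -25/6, so the best response is Left.

Left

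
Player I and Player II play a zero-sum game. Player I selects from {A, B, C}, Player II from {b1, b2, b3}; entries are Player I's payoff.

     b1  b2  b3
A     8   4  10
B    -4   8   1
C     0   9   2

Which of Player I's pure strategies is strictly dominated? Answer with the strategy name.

B

C gives a strictly higher payoff than B against every column: 0 > -4, 9 > 8, 2 > 1.
So B is strictly dominated and Player I never plays it.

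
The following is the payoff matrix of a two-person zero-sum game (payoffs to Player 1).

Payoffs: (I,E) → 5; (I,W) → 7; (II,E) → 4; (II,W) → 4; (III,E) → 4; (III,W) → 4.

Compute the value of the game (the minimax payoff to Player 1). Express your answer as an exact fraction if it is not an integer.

Row minima: I → 5, II → 4, III → 4; maximin = 5.
Column maxima: E → 5, W → 7; minimax = 5.
Since maximin = minimax = 5, there is a saddle point and the value is 5.

5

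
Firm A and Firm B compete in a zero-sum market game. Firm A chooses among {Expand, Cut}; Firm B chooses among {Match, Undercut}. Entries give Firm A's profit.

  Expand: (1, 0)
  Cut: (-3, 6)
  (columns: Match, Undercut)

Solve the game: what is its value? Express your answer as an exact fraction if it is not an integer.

3/5

Row minima: Expand → 0, Cut → -3; maximin = 0.
Column maxima: Match → 1, Undercut → 6; minimax = 1.
0 ≠ 1, so there is no saddle point; optimal play is mixed.
Let Firm A play Expand with probability p. Expected payoff against Match: 1p + (-3)(1−p) = 4p − 3; against Undercut: 0p + 6(1−p) = −6p + 6.
Setting these equal: 4p − 3 = −6p + 6 ⇒ 10p = 9 ⇒ p = 9/10, and the value is (4)·(9/10) − 3 = 3/5.
For Firm B: with q = P(Match), equating Expand's and Cut's payoffs gives q = −9q + 6 ⇒ q = 3/5.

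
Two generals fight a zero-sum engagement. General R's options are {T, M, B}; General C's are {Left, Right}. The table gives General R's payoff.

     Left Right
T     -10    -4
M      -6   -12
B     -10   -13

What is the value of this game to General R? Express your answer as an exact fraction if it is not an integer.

-8

Row minima: T → -10, M → -12, B → -13; maximin = -10.
Column maxima: Left → -6, Right → -4; minimax = -6.
-10 ≠ -6, so there is no saddle point; optimal play is mixed.
B is strictly dominated by M, so General R never plays it.
On the remaining 2×2 (T, M vs Left, Right):
Let General R play T with probability p. Expected payoff against Left: (-10)p + (-6)(1−p) = −4p − 6; against Right: (-4)p + (-12)(1−p) = 8p − 12.
Setting these equal: −4p − 6 = 8p − 12 ⇒ −12p = -6 ⇒ p = 1/2, and the value is (-4)·(1/2) − 6 = -8.
For General C: with q = P(Left), equating T's and M's payoffs gives −6q − 4 = 6q − 12 ⇒ q = 2/3.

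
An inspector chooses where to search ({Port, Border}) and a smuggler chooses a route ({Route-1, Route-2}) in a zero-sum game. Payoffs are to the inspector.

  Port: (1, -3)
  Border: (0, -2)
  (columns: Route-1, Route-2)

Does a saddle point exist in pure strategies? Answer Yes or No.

Yes

Row minima: Port → -3, Border → -2; maximin = -2.
Column maxima: Route-1 → 1, Route-2 → -2; minimax = -2.
maximin = minimax = -2, so a saddle point exists.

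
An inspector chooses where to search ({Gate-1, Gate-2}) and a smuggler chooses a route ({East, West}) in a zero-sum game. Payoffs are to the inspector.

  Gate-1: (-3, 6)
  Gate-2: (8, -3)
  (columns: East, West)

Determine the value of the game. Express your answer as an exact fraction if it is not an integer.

Row minima: Gate-1 → -3, Gate-2 → -3; maximin = -3.
Column maxima: East → 8, West → 6; minimax = 6.
-3 ≠ 6, so there is no saddle point; optimal play is mixed.
Let the inspector play Gate-1 with probability p. Expected payoff against East: (-3)p + 8(1−p) = −11p + 8; against West: 6p + (-3)(1−p) = 9p − 3.
Setting these equal: −11p + 8 = 9p − 3 ⇒ −20p = -11 ⇒ p = 11/20, and the value is (-11)·(11/20) + 8 = 39/20.
For the smuggler: with q = P(East), equating Gate-1's and Gate-2's payoffs gives −9q + 6 = 11q − 3 ⇒ q = 9/20.

39/20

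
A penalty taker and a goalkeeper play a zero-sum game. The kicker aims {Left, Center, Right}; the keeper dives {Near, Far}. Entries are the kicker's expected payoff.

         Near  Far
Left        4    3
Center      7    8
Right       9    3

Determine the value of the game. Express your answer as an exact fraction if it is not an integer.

Row minima: Left → 3, Center → 7, Right → 3; maximin = 7.
Column maxima: Near → 9, Far → 8; minimax = 8.
7 ≠ 8, so there is no saddle point; optimal play is mixed.
Left is strictly dominated by Center, so the kicker never plays it.
On the remaining 2×2 (Center, Right vs Near, Far):
Let the kicker play Center with probability p. Expected payoff against Near: 7p + 9(1−p) = −2p + 9; against Far: 8p + 3(1−p) = 5p + 3.
Setting these equal: −2p + 9 = 5p + 3 ⇒ −7p = -6 ⇒ p = 6/7, and the value is (-2)·(6/7) + 9 = 51/7.
For the keeper: with q = P(Near), equating Center's and Right's payoffs gives −q + 8 = 6q + 3 ⇒ q = 5/7.

51/7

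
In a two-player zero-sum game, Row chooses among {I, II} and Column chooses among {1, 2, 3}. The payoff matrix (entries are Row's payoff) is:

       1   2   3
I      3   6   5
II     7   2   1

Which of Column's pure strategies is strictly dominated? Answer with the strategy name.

3 holds Row's payoff strictly below 2 in every row: 5 < 6, 1 < 2.
So 2 is strictly dominated for Column.

2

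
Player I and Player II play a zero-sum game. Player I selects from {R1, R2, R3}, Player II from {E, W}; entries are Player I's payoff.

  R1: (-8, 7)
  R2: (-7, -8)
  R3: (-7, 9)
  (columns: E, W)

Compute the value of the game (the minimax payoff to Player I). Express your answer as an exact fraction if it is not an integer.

Row minima: R1 → -8, R2 → -8, R3 → -7; maximin = -7.
Column maxima: E → -7, W → 9; minimax = -7.
Since maximin = minimax = -7, there is a saddle point and the value is -7.

-7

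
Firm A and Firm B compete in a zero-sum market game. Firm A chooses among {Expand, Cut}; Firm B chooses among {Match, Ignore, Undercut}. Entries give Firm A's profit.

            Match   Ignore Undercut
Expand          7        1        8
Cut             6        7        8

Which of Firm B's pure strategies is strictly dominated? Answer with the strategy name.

Match holds Firm A's payoff strictly below Undercut in every row: 7 < 8, 6 < 8.
So Undercut is strictly dominated for Firm B.

Undercut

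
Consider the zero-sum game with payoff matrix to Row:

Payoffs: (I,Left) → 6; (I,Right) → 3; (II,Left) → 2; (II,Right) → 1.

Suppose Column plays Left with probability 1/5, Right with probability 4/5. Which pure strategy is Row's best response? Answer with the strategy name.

I

Expected payoff of I: (1/5)·6 + (4/5)·3 = 18/5.
Expected payoff of II: (1/5)·2 + (4/5)·1 = 6/5.
The largest is 18/5, so Row's best response is I.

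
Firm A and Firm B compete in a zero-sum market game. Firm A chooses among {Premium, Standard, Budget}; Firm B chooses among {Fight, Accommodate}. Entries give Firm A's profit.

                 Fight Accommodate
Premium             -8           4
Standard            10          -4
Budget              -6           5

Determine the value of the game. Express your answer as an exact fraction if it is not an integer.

Row minima: Premium → -8, Standard → -4, Budget → -6; maximin = -4.
Column maxima: Fight → 10, Accommodate → 5; minimax = 5.
-4 ≠ 5, so there is no saddle point; optimal play is mixed.
Premium is strictly dominated by Budget, so Firm A never plays it.
On the remaining 2×2 (Standard, Budget vs Fight, Accommodate):
Let Firm A play Standard with probability p. Expected payoff against Fight: 10p + (-6)(1−p) = 16p − 6; against Accommodate: (-4)p + 5(1−p) = −9p + 5.
Setting these equal: 16p − 6 = −9p + 5 ⇒ 25p = 11 ⇒ p = 11/25, and the value is (16)·(11/25) − 6 = 26/25.
For Firm B: with q = P(Fight), equating Standard's and Budget's payoffs gives 14q − 4 = −11q + 5 ⇒ q = 9/25.

26/25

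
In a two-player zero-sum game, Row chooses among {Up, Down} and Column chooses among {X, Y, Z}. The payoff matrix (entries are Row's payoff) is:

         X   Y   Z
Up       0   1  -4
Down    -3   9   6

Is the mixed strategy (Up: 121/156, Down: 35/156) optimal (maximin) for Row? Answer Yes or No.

Against X this mix gives (121/156)·0 + (35/156)·(-3) = -35/52.
Against Y this mix gives (121/156)·1 + (35/156)·9 = 109/39.
Against Z this mix gives (121/156)·(-4) + (35/156)·6 = -137/78.
Column will play Z, holding Row to -137/78. Shifting weight toward the row that does better against Z would raise this floor (the equalizing mix achieves -12/13 against both Z and X), so the proposed strategy is not optimal.

No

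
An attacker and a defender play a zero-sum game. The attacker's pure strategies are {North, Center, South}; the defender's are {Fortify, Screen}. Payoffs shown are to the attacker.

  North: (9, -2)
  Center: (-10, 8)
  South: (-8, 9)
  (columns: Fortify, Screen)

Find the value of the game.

65/28

Row minima: North → -2, Center → -10, South → -8; maximin = -2.
Column maxima: Fortify → 9, Screen → 9; minimax = 9.
-2 ≠ 9, so there is no saddle point; optimal play is mixed.
Center is strictly dominated by South, so the attacker never plays it.
On the remaining 2×2 (North, South vs Fortify, Screen):
Let the attacker play North with probability p. Expected payoff against Fortify: 9p + (-8)(1−p) = 17p − 8; against Screen: (-2)p + 9(1−p) = −11p + 9.
Setting these equal: 17p − 8 = −11p + 9 ⇒ 28p = 17 ⇒ p = 17/28, and the value is (17)·(17/28) − 8 = 65/28.
For the defender: with q = P(Fortify), equating North's and South's payoffs gives 11q − 2 = −17q + 9 ⇒ q = 11/28.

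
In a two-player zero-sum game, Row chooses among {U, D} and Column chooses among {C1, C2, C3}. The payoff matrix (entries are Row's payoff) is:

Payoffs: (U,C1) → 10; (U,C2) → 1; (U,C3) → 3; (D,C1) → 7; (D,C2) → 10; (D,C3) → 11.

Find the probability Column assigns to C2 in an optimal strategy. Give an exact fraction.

1/4

Row minima: U → 1, D → 7; maximin = 7.
Column maxima: C1 → 10, C2 → 10, C3 → 11; minimax = 10.
7 ≠ 10, so there is no saddle point; optimal play is mixed.
C3 is strictly dominated by C2 (it gives Row strictly more in every row), so Column never plays it.
On the remaining 2×2 (U, D vs C1, C2):
Let Row play U with probability p. Expected payoff against C1: 10p + 7(1−p) = 3p + 7; against C2: 1p + 10(1−p) = −9p + 10.
Setting these equal: 3p + 7 = −9p + 10 ⇒ 12p = 3 ⇒ p = 1/4, and the value is (3)·(1/4) + 7 = 31/4.
For Column: with q = P(C1), equating U's and D's payoffs gives 9q + 1 = −3q + 10 ⇒ q = 3/4.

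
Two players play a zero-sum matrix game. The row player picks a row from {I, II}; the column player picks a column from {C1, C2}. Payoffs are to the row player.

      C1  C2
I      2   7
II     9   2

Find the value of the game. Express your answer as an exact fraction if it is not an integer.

59/12

Row minima: I → 2, II → 2; maximin = 2.
Column maxima: C1 → 9, C2 → 7; minimax = 7.
2 ≠ 7, so there is no saddle point; optimal play is mixed.
Let the row player play I with probability p. Expected payoff against C1: 2p + 9(1−p) = −7p + 9; against C2: 7p + 2(1−p) = 5p + 2.
Setting these equal: −7p + 9 = 5p + 2 ⇒ −12p = -7 ⇒ p = 7/12, and the value is (-7)·(7/12) + 9 = 59/12.
For the column player: with q = P(C1), equating I's and II's payoffs gives −5q + 7 = 7q + 2 ⇒ q = 5/12.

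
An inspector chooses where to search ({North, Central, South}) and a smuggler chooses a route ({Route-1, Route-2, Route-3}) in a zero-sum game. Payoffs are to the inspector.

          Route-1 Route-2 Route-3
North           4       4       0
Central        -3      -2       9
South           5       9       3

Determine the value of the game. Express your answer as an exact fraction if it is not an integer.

Row minima: North → 0, Central → -3, South → 3; maximin = 3.
Column maxima: Route-1 → 5, Route-2 → 9, Route-3 → 9; minimax = 5.
3 ≠ 5, so there is no saddle point; optimal play is mixed.
North is strictly dominated by South, so the inspector never plays it.
With North eliminated, Route-2 is strictly dominated by Route-1 (it gives the inspector strictly more in every remaining row), so the smuggler never plays it.
On the remaining 2×2 (Central, South vs Route-1, Route-3):
Let the inspector play Central with probability p. Expected payoff against Route-1: (-3)p + 5(1−p) = −8p + 5; against Route-3: 9p + 3(1−p) = 6p + 3.
Setting these equal: −8p + 5 = 6p + 3 ⇒ −14p = -2 ⇒ p = 1/7, and the value is (-8)·(1/7) + 5 = 27/7.
For the smuggler: with q = P(Route-1), equating Central's and South's payoffs gives −12q + 9 = 2q + 3 ⇒ q = 3/7.

27/7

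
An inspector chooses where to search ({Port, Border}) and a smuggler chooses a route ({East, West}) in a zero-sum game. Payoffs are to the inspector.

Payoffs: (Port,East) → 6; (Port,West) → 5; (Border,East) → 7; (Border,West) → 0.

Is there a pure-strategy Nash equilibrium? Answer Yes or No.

Row minima: Port → 5, Border → 0; maximin = 5.
Column maxima: East → 7, West → 5; minimax = 5.
maximin = minimax = 5, so a saddle point exists.

Yes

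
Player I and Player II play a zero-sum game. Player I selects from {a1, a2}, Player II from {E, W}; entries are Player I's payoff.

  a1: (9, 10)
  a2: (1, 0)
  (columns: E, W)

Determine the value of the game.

Row minima: a1 → 9, a2 → 0; maximin = 9.
Column maxima: E → 9, W → 10; minimax = 9.
Since maximin = minimax = 9, there is a saddle point and the value is 9.

9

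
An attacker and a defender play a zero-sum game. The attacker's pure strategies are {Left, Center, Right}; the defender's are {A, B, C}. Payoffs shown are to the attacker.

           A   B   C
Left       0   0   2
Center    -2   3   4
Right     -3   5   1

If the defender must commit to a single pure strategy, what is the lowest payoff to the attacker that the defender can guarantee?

0

Column maxima: A → 0, B → 5, C → 4.
The smallest of these is 0.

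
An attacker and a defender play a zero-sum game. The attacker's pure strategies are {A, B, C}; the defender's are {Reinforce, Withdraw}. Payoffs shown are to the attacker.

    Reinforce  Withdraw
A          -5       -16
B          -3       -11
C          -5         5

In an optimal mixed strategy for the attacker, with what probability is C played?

Row minima: A → -16, B → -11, C → -5; maximin = -5.
Column maxima: Reinforce → -3, Withdraw → 5; minimax = -3.
-5 ≠ -3, so there is no saddle point; optimal play is mixed.
A is strictly dominated by B, so the attacker never plays it.
On the remaining 2×2 (B, C vs Reinforce, Withdraw):
Let the attacker play B with probability p. Expected payoff against Reinforce: (-3)p + (-5)(1−p) = 2p − 5; against Withdraw: (-11)p + 5(1−p) = −16p + 5.
Setting these equal: 2p − 5 = −16p + 5 ⇒ 18p = 10 ⇒ p = 5/9, and the value is (2)·(5/9) − 5 = -35/9.
For the defender: with q = P(Reinforce), equating B's and C's payoffs gives 8q − 11 = −10q + 5 ⇒ q = 8/9.

4/9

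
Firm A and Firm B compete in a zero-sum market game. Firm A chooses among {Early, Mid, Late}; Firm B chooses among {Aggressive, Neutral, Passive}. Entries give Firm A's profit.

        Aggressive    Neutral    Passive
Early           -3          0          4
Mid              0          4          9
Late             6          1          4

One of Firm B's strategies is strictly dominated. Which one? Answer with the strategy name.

Passive

Neutral holds Firm A's payoff strictly below Passive in every row: 0 < 4, 4 < 9, 1 < 4.
So Passive is strictly dominated for Firm B.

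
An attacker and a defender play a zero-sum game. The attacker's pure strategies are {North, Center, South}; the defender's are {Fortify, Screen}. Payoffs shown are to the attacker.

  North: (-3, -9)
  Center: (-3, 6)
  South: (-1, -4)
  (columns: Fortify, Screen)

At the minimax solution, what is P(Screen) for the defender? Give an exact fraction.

Row minima: North → -9, Center → -3, South → -4; maximin = -3.
Column maxima: Fortify → -1, Screen → 6; minimax = -1.
-3 ≠ -1, so there is no saddle point; optimal play is mixed.
North is strictly dominated by South, so the attacker never plays it.
On the remaining 2×2 (Center, South vs Fortify, Screen):
Let the attacker play Center with probability p. Expected payoff against Fortify: (-3)p + (-1)(1−p) = −2p − 1; against Screen: 6p + (-4)(1−p) = 10p − 4.
Setting these equal: −2p − 1 = 10p − 4 ⇒ −12p = -3 ⇒ p = 1/4, and the value is (-2)·(1/4) − 1 = -3/2.
For the defender: with q = P(Fortify), equating Center's and South's payoffs gives −9q + 6 = 3q − 4 ⇒ q = 5/6.

1/6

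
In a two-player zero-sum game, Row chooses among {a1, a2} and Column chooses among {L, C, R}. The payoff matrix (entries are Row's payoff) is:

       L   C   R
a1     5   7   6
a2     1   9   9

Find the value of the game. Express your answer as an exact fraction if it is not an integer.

5

Row minima: a1 → 5, a2 → 1; maximin = 5.
Column maxima: L → 5, C → 9, R → 9; minimax = 5.
Since maximin = minimax = 5, there is a saddle point and the value is 5.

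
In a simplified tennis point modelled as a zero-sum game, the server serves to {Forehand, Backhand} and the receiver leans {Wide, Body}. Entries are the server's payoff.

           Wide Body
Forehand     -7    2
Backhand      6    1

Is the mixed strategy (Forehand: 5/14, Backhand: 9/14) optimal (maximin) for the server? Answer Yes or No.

Against Wide this mix gives (5/14)·(-7) + (9/14)·6 = 19/14.
Against Body this mix gives (5/14)·2 + (9/14)·1 = 19/14.
All of the receiver's active replies (Wide, Body) yield 19/14, and no column does worse for the server. The mix makes the receiver indifferent and guarantees 19/14, so it is optimal.

Yes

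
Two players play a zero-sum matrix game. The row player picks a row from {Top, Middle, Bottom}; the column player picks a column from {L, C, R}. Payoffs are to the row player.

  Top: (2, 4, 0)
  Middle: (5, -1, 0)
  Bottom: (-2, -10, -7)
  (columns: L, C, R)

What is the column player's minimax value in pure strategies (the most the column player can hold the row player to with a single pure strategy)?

Column maxima: L → 5, C → 4, R → 0.
The smallest of these is 0.

0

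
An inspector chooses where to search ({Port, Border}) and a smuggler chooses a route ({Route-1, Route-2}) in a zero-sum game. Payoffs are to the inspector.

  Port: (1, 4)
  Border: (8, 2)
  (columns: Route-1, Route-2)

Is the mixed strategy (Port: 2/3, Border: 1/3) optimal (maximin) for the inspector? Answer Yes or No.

Against Route-1 this mix gives (2/3)·1 + (1/3)·8 = 10/3.
Against Route-2 this mix gives (2/3)·4 + (1/3)·2 = 10/3.
All of the smuggler's active replies (Route-1, Route-2) yield 10/3, and no column does worse for the inspector. The mix makes the smuggler indifferent and guarantees 10/3, so it is optimal.

Yes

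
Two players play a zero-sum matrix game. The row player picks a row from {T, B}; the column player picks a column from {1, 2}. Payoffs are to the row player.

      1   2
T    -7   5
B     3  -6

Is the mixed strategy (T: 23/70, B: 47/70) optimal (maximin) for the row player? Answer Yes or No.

Against 1 this mix gives (23/70)·(-7) + (47/70)·3 = -2/7.
Against 2 this mix gives (23/70)·5 + (47/70)·(-6) = -167/70.
The column player will play 2, holding the row player to -167/70. Shifting weight toward the row that does better against 2 would raise this floor (the equalizing mix achieves -9/7 against both 2 and 1), so the proposed strategy is not optimal.

No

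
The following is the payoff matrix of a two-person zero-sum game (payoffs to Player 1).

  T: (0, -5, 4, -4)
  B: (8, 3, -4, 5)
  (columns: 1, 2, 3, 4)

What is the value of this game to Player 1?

-1/2

Row minima: T → -5, B → -4; maximin = -4.
Column maxima: 1 → 8, 2 → 3, 3 → 4, 4 → 5; minimax = 3.
-4 ≠ 3, so there is no saddle point; optimal play is mixed.
1 is strictly dominated by 2 (it gives Player 1 strictly more in every row), so Player 2 never plays it.
4 is strictly dominated by 2 (it gives Player 1 strictly more in every row), so Player 2 never plays it.
On the remaining 2×2 (T, B vs 2, 3):
Let Player 1 play T with probability p. Expected payoff against 2: (-5)p + 3(1−p) = −8p + 3; against 3: 4p + (-4)(1−p) = 8p − 4.
Setting these equal: −8p + 3 = 8p − 4 ⇒ −16p = -7 ⇒ p = 7/16, and the value is (-8)·(7/16) + 3 = -1/2.
For Player 2: with q = P(2), equating T's and B's payoffs gives −9q + 4 = 7q − 4 ⇒ q = 1/2.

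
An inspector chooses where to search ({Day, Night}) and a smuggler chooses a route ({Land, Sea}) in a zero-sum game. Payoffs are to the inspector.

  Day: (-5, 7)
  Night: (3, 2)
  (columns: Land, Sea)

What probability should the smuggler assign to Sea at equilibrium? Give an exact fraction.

8/13

Row minima: Day → -5, Night → 2; maximin = 2.
Column maxima: Land → 3, Sea → 7; minimax = 3.
2 ≠ 3, so there is no saddle point; optimal play is mixed.
Let the inspector play Day with probability p. Expected payoff against Land: (-5)p + 3(1−p) = −8p + 3; against Sea: 7p + 2(1−p) = 5p + 2.
Setting these equal: −8p + 3 = 5p + 2 ⇒ −13p = -1 ⇒ p = 1/13, and the value is (-8)·(1/13) + 3 = 31/13.
For the smuggler: with q = P(Land), equating Day's and Night's payoffs gives −12q + 7 = q + 2 ⇒ q = 5/13.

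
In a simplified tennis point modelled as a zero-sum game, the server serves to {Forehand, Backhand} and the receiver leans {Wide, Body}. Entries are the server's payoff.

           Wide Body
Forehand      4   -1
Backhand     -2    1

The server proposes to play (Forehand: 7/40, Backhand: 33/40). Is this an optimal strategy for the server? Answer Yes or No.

Against Wide this mix gives (7/40)·4 + (33/40)·(-2) = -19/20.
Against Body this mix gives (7/40)·(-1) + (33/40)·1 = 13/20.
The receiver will play Wide, holding the server to -19/20. Shifting weight toward the row that does better against Wide would raise this floor (the equalizing mix achieves 1/4 against both Wide and Body), so the proposed strategy is not optimal.

No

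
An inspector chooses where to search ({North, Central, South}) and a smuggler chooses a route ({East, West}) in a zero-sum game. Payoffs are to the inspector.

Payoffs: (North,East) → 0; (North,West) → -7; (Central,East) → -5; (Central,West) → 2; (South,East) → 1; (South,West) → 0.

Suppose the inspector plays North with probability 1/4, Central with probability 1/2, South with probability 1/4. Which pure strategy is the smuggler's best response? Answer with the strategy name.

East

If the smuggler plays East, the inspector's expected payoff is (1/4)·0 + (1/2)·(-5) + (1/4)·1 = -9/4.
If the smuggler plays West, the inspector's expected payoff is (1/4)·(-7) + (1/2)·2 + (1/4)·0 = -3/4.
The smuggler minimizes the inspector's payoff; the smallest is -9/4, so the best response is East.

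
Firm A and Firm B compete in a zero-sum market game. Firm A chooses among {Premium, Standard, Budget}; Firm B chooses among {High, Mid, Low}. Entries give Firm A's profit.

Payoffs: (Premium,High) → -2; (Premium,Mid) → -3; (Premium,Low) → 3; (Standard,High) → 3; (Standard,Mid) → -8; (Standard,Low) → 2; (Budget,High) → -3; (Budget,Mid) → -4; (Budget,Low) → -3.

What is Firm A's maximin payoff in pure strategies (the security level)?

Row minima: Premium → -3, Standard → -8, Budget → -4.
The best of these is -3.

-3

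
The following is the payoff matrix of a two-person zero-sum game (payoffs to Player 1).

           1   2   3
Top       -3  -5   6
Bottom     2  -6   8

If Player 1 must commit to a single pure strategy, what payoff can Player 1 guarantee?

Row minima: Top → -5, Bottom → -6.
The best of these is -5.

-5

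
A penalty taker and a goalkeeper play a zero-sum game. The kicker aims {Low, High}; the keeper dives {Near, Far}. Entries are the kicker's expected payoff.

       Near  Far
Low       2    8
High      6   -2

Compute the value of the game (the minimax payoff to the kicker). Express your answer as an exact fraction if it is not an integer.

Row minima: Low → 2, High → -2; maximin = 2.
Column maxima: Near → 6, Far → 8; minimax = 6.
2 ≠ 6, so there is no saddle point; optimal play is mixed.
Let the kicker play Low with probability p. Expected payoff against Near: 2p + 6(1−p) = −4p + 6; against Far: 8p + (-2)(1−p) = 10p − 2.
Setting these equal: −4p + 6 = 10p − 2 ⇒ −14p = -8 ⇒ p = 4/7, and the value is (-4)·(4/7) + 6 = 26/7.
For the keeper: with q = P(Near), equating Low's and High's payoffs gives −6q + 8 = 8q − 2 ⇒ q = 5/7.

26/7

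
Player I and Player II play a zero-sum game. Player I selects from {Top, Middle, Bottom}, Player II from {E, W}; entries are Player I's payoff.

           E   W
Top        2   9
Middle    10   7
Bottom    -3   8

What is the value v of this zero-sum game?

Row minima: Top → 2, Middle → 7, Bottom → -3; maximin = 7.
Column maxima: E → 10, W → 9; minimax = 9.
7 ≠ 9, so there is no saddle point; optimal play is mixed.
Bottom is strictly dominated by Top, so Player I never plays it.
On the remaining 2×2 (Top, Middle vs E, W):
Let Player I play Top with probability p. Expected payoff against E: 2p + 10(1−p) = −8p + 10; against W: 9p + 7(1−p) = 2p + 7.
Setting these equal: −8p + 10 = 2p + 7 ⇒ −10p = -3 ⇒ p = 3/10, and the value is (-8)·(3/10) + 10 = 38/5.
For Player II: with q = P(E), equating Top's and Middle's payoffs gives −7q + 9 = 3q + 7 ⇒ q = 1/5.

38/5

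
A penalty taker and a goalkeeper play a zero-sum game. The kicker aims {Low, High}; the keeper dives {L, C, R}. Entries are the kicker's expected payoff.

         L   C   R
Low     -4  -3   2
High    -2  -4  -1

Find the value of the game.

Row minima: Low → -4, High → -4; maximin = -4.
Column maxima: L → -2, C → -3, R → 2; minimax = -3.
-4 ≠ -3, so there is no saddle point; optimal play is mixed.
R is strictly dominated by L (it gives the kicker strictly more in every row), so the keeper never plays it.
On the remaining 2×2 (Low, High vs L, C):
Let the kicker play Low with probability p. Expected payoff against L: (-4)p + (-2)(1−p) = −2p − 2; against C: (-3)p + (-4)(1−p) = p − 4.
Setting these equal: −2p − 2 = p − 4 ⇒ −3p = -2 ⇒ p = 2/3, and the value is (-2)·(2/3) − 2 = -10/3.
For the keeper: with q = P(L), equating Low's and High's payoffs gives −q − 3 = 2q − 4 ⇒ q = 1/3.

-10/3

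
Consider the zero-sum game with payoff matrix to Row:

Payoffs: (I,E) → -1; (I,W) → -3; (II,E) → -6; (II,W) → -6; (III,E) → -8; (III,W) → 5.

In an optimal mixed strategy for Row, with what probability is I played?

Row minima: I → -3, II → -6, III → -8; maximin = -3.
Column maxima: E → -1, W → 5; minimax = -1.
-3 ≠ -1, so there is no saddle point; optimal play is mixed.
II is strictly dominated by I, so Row never plays it.
On the remaining 2×2 (I, III vs E, W):
Let Row play I with probability p. Expected payoff against E: (-1)p + (-8)(1−p) = 7p − 8; against W: (-3)p + 5(1−p) = −8p + 5.
Setting these equal: 7p − 8 = −8p + 5 ⇒ 15p = 13 ⇒ p = 13/15, and the value is (7)·(13/15) − 8 = -29/15.
For Column: with q = P(E), equating I's and III's payoffs gives 2q − 3 = −13q + 5 ⇒ q = 8/15.

13/15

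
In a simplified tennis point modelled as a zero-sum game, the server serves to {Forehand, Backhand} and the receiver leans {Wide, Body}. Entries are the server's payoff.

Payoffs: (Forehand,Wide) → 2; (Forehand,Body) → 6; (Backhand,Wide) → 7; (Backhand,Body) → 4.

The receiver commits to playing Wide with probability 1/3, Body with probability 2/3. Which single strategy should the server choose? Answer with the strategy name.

Backhand

Expected payoff of Forehand: (1/3)·2 + (2/3)·6 = 14/3.
Expected payoff of Backhand: (1/3)·7 + (2/3)·4 = 5.
The largest is 5, so the server's best response is Backhand.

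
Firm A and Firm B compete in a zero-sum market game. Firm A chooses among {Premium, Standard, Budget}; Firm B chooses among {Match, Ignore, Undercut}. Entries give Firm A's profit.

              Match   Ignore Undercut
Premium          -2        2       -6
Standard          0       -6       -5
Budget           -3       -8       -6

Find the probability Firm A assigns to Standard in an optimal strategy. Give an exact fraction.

8/9

Row minima: Premium → -6, Standard → -6, Budget → -8; maximin = -6.
Column maxima: Match → 0, Ignore → 2, Undercut → -5; minimax = -5.
-6 ≠ -5, so there is no saddle point; optimal play is mixed.
Budget is strictly dominated by Standard, so Firm A never plays it.
Match is strictly dominated by Undercut (it gives Firm A strictly more in every row), so Firm B never plays it.
On the remaining 2×2 (Premium, Standard vs Ignore, Undercut):
Let Firm A play Premium with probability p. Expected payoff against Ignore: 2p + (-6)(1−p) = 8p − 6; against Undercut: (-6)p + (-5)(1−p) = −p − 5.
Setting these equal: 8p − 6 = −p − 5 ⇒ 9p = 1 ⇒ p = 1/9, and the value is (8)·(1/9) − 6 = -46/9.
For Firm B: with q = P(Ignore), equating Premium's and Standard's payoffs gives 8q − 6 = −q − 5 ⇒ q = 1/9.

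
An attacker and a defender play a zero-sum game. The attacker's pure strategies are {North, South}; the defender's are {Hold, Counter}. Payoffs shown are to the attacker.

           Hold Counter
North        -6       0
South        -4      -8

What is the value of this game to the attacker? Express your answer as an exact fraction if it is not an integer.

Row minima: North → -6, South → -8; maximin = -6.
Column maxima: Hold → -4, Counter → 0; minimax = -4.
-6 ≠ -4, so there is no saddle point; optimal play is mixed.
Let the attacker play North with probability p. Expected payoff against Hold: (-6)p + (-4)(1−p) = −2p − 4; against Counter: 0p + (-8)(1−p) = 8p − 8.
Setting these equal: −2p − 4 = 8p − 8 ⇒ −10p = -4 ⇒ p = 2/5, and the value is (-2)·(2/5) − 4 = -24/5.
For the defender: with q = P(Hold), equating North's and South's payoffs gives −6q = 4q − 8 ⇒ q = 4/5.

-24/5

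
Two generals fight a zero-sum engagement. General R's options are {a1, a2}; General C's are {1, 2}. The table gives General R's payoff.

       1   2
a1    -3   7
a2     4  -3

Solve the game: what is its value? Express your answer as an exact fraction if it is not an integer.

19/17

Row minima: a1 → -3, a2 → -3; maximin = -3.
Column maxima: 1 → 4, 2 → 7; minimax = 4.
-3 ≠ 4, so there is no saddle point; optimal play is mixed.
Let General R play a1 with probability p. Expected payoff against 1: (-3)p + 4(1−p) = −7p + 4; against 2: 7p + (-3)(1−p) = 10p − 3.
Setting these equal: −7p + 4 = 10p − 3 ⇒ −17p = -7 ⇒ p = 7/17, and the value is (-7)·(7/17) + 4 = 19/17.
For General C: with q = P(1), equating a1's and a2's payoffs gives −10q + 7 = 7q − 3 ⇒ q = 10/17.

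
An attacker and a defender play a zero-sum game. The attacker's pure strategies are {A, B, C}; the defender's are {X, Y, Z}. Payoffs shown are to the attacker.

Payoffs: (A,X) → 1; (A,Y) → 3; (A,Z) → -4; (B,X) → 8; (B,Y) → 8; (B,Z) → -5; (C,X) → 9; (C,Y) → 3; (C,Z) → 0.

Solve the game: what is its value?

0

Row minima: A → -4, B → -5, C → 0; maximin = 0.
Column maxima: X → 9, Y → 8, Z → 0; minimax = 0.
Since maximin = minimax = 0, there is a saddle point and the value is 0.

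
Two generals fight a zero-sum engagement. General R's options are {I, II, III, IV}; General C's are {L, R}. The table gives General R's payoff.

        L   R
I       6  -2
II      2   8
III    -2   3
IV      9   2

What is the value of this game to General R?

Row minima: I → -2, II → 2, III → -2, IV → 2; maximin = 2.
Column maxima: L → 9, R → 8; minimax = 8.
2 ≠ 8, so there is no saddle point; optimal play is mixed.
I is strictly dominated by IV, so General R never plays it.
III is strictly dominated by II, so General R never plays it.
On the remaining 2×2 (II, IV vs L, R):
Let General R play II with probability p. Expected payoff against L: 2p + 9(1−p) = −7p + 9; against R: 8p + 2(1−p) = 6p + 2.
Setting these equal: −7p + 9 = 6p + 2 ⇒ −13p = -7 ⇒ p = 7/13, and the value is (-7)·(7/13) + 9 = 68/13.
For General C: with q = P(L), equating II's and IV's payoffs gives −6q + 8 = 7q + 2 ⇒ q = 6/13.

68/13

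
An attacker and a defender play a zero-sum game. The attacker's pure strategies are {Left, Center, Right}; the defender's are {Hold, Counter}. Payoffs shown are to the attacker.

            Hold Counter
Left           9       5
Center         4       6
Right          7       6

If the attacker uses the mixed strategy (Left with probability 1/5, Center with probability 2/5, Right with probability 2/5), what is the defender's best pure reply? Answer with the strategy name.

Counter

If the defender plays Hold, the attacker's expected payoff is (1/5)·9 + (2/5)·4 + (2/5)·7 = 31/5.
If the defender plays Counter, the attacker's expected payoff is (1/5)·5 + (2/5)·6 + (2/5)·6 = 29/5.
The defender minimizes the attacker's payoff; the smallest is 29/5, so the best response is Counter.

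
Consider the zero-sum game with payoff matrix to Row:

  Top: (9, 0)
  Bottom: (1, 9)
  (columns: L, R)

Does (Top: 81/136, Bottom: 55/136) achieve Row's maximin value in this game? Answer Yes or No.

Against L this mix gives (81/136)·9 + (55/136)·1 = 98/17.
Against R this mix gives (81/136)·0 + (55/136)·9 = 495/136.
Column will play R, holding Row to 495/136. Shifting weight toward the row that does better against R would raise this floor (the equalizing mix achieves 81/17 against both R and L), so the proposed strategy is not optimal.

No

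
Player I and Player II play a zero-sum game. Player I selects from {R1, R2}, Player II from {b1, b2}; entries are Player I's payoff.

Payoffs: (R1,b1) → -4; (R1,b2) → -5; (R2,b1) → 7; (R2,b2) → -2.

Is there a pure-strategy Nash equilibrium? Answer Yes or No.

Row minima: R1 → -5, R2 → -2; maximin = -2.
Column maxima: b1 → 7, b2 → -2; minimax = -2.
maximin = minimax = -2, so a saddle point exists.

Yes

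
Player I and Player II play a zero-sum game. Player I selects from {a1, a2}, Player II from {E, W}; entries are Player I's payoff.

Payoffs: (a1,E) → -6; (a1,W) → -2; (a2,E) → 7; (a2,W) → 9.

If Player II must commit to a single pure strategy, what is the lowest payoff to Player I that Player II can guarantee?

Column maxima: E → 7, W → 9.
The smallest of these is 7.

7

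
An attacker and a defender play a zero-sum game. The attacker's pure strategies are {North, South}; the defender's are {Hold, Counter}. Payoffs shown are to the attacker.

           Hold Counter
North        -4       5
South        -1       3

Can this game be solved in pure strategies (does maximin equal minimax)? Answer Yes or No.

Yes

Row minima: North → -4, South → -1; maximin = -1.
Column maxima: Hold → -1, Counter → 5; minimax = -1.
maximin = minimax = -1, so a saddle point exists.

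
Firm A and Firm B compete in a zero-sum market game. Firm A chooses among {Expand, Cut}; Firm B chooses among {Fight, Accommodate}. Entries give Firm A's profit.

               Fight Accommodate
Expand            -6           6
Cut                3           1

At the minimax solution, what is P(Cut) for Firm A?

Row minima: Expand → -6, Cut → 1; maximin = 1.
Column maxima: Fight → 3, Accommodate → 6; minimax = 3.
1 ≠ 3, so there is no saddle point; optimal play is mixed.
Let Firm A play Expand with probability p. Expected payoff against Fight: (-6)p + 3(1−p) = −9p + 3; against Accommodate: 6p + 1(1−p) = 5p + 1.
Setting these equal: −9p + 3 = 5p + 1 ⇒ −14p = -2 ⇒ p = 1/7, and the value is (-9)·(1/7) + 3 = 12/7.
For Firm B: with q = P(Fight), equating Expand's and Cut's payoffs gives −12q + 6 = 2q + 1 ⇒ q = 5/14.

6/7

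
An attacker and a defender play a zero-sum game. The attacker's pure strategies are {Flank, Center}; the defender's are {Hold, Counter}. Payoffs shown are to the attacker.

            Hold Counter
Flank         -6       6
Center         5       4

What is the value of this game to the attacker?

54/13

Row minima: Flank → -6, Center → 4; maximin = 4.
Column maxima: Hold → 5, Counter → 6; minimax = 5.
4 ≠ 5, so there is no saddle point; optimal play is mixed.
Let the attacker play Flank with probability p. Expected payoff against Hold: (-6)p + 5(1−p) = −11p + 5; against Counter: 6p + 4(1−p) = 2p + 4.
Setting these equal: −11p + 5 = 2p + 4 ⇒ −13p = -1 ⇒ p = 1/13, and the value is (-11)·(1/13) + 5 = 54/13.
For the defender: with q = P(Hold), equating Flank's and Center's payoffs gives −12q + 6 = q + 4 ⇒ q = 2/13.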